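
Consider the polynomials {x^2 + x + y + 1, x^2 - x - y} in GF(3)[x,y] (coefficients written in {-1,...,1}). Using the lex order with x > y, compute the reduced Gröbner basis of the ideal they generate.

f_1 = x^2 + x + y + 1, LT = x^2.
f_2 = x^2 - x - y, LT = x^2.

S(f_1,f_2): lcm = x^2. S = -x - y + 1.
  reduce S modulo (f_1, f_2):
  remainder -x - y + 1 ≠ 0; add g_3 = -x - y + 1 to the basis.

S(f_1,g_3): lcm = x^2. S = -xy - x + y + 1.
  reduce S modulo (f_1, f_2, g_3):
  remainder y^2 + y ≠ 0; add g_4 = y^2 + y to the basis.

The other S-polynomials (S(f_2,g_3), S(f_1,g_4), S(f_2,g_4), S(g_3,g_4)) all reduce to 0 modulo the current basis, so we have a Gröbner basis.
Inter-reduce: drop elements whose leading term is divisible by another's, tail-reduce, and make monic.

G = {x + y - 1, y^2 + y}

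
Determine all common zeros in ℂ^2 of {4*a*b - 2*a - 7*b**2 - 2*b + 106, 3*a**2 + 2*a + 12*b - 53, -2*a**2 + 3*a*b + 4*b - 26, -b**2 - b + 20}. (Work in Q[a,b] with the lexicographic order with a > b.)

{(1, 4)}

Compute a lex Gröbner basis by Buchberger's algorithm.
f_1 = 4*a*b - 2*a - 7*b**2 - 2*b + 106, LT = a*b.
f_2 = 3*a**2 + 2*a + 12*b - 53, LT = a**2.
f_3 = -2*a**2 + 3*a*b + 4*b - 26, LT = a**2.
f_4 = -b**2 - b + 20, LT = b**2.

S(f_1,f_2): lcm = a**2*b. S = -1/2*a**2 - 7/4*a*b**2 - 7/6*a*b + 53/2*a - 4*b**2 + 53/3*b.
  leading term a**2: subtract (-1/6)·f_2 from -1/2*a**2 - 7/4*a*b**2 - 7/6*a*b + 53/2*a - 4*b**2 + 53/3*b → -7/4*a*b**2 - 7/6*a*b + 161/6*a - 4*b**2 + 59/3*b - 53/6
  leading term a*b**2: subtract (-7/16*b)·f_1 from -7/4*a*b**2 - 7/6*a*b + 161/6*a - 4*b**2 + 59/3*b - 53/6 → -49/24*a*b + 161/6*a - 49/16*b**3 - 39/8*b**2 + 1585/24*b - 53/6
  leading term a*b: subtract (-49/96)·f_1 from -49/24*a*b + 161/6*a - 49/16*b**3 - 39/8*b**2 + 1585/24*b - 53/6 → 413/16*a - 49/16*b**3 - 811/96*b**2 + 3121/48*b + 2173/48
  leading term a: no divisor's leading term divides it; move 413/16*a to the remainder.
  leading term b**3: subtract (49/16*b)·f_4 from -49/16*b**3 - 811/96*b**2 + 3121/48*b + 2173/48 → -517/96*b**2 + 181/48*b + 2173/48
  leading term b**2: subtract (517/96)·f_4 from -517/96*b**2 + 181/48*b + 2173/48 → 293/32*b - 999/16
  leading term b: no divisor's leading term divides it; move 293/32*b to the remainder.
  leading term 1: no divisor's leading term divides it; move -999/16 to the remainder.
  remainder 413/16*a + 293/32*b - 999/16 ≠ 0; add h_5 = 413/16*a + 293/32*b - 999/16 to the basis.

S(f_1,f_3): lcm = a**2*b. S = -1/2*a**2 - 1/4*a*b**2 - 1/2*a*b + 53/2*a + 2*b**2 - 13*b.
  leading term a**2: subtract (-1/6)·f_2 from -1/2*a**2 - 1/4*a*b**2 - 1/2*a*b + 53/2*a + 2*b**2 - 13*b → -1/4*a*b**2 - 1/2*a*b + 161/6*a + 2*b**2 - 11*b - 53/6
  leading term a*b**2: subtract (-1/16*b)·f_1 from -1/4*a*b**2 - 1/2*a*b + 161/6*a + 2*b**2 - 11*b - 53/6 → -5/8*a*b + 161/6*a - 7/16*b**3 + 15/8*b**2 - 35/8*b - 53/6
  leading term a*b: subtract (-5/32)·f_1 from -5/8*a*b + 161/6*a - 7/16*b**3 + 15/8*b**2 - 35/8*b - 53/6 → 1273/48*a - 7/16*b**3 + 25/32*b**2 - 75/16*b + 371/48
  leading term a: subtract (1273/1239)·h_5 from 1273/48*a - 7/16*b**3 + 25/32*b**2 - 75/16*b + 371/48 → -7/16*b**3 + 25/32*b**2 - 558839/39648*b + 712475/9912
  leading term b**3: subtract (7/16*b)·f_4 from -7/16*b**3 + 25/32*b**2 - 558839/39648*b + 712475/9912 → 39/32*b**2 - 905759/39648*b + 712475/9912
  leading term b**2: subtract (-39/32)·f_4 from 39/32*b**2 - 905759/39648*b + 712475/9912 → -29815/1239*b + 119260/1239
  leading term b: no divisor's leading term divides it; move -29815/1239*b to the remainder.
  leading term 1: no divisor's leading term divides it; move 119260/1239 to the remainder.
  remainder -29815/1239*b + 119260/1239 ≠ 0; add h_6 = -29815/1239*b + 119260/1239 to the basis.

The other S-polynomials (S(f_1,f_4), S(f_2,f_3), S(f_2,f_4), S(f_3,f_4), S(f_1,h_5), S(f_2,h_5), S(f_3,h_5), S(f_4,h_5), S(f_1,h_6), S(f_2,h_6), S(f_3,h_6), S(f_4,h_6), S(h_5,h_6)) all reduce to 0 modulo the current basis, so we have a Gröbner basis.
Inter-reduce: drop elements whose leading term is divisible by another's, tail-reduce, and make monic.
Reduced Gröbner basis: {a - 1, b - 4}.

From the last basis element, b - 4 = 0, so b takes values in {4}. Each choice, substituted upward through the basis, yields the corresponding point(s) of the solution set.
  b = 4: the earlier basis element becomes a - 1 = 0, giving a = 1 — point (1, 4).
Check: every point annihilates each of the original generators.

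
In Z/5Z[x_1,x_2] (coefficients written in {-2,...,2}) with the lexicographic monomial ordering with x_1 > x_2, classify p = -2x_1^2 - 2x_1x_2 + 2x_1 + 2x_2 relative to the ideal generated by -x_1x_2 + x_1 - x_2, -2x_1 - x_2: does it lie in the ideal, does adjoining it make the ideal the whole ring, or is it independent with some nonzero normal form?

-2x_1^2 - 2x_1x_2 + 2x_1 + 2x_2 lies in I (it reduces to 0).

First compute the reduced Gröbner basis of I by Buchberger's algorithm.
f_1 = -x_1x_2 + x_1 - x_2, LT = x_1x_2.
f_2 = -2x_1 - x_2, LT = x_1.

S(f_1,f_2): lcm = x_1x_2. S = -x_1 + 2x_2^2 + x_2.
  leading term x_1: subtract (-2)·f_2 from -x_1 + 2x_2^2 + x_2 → 2x_2^2 - x_2
  leading term x_2^2: no divisor's leading term divides it; move 2x_2^2 to the remainder.
  leading term x_2: no divisor's leading term divides it; move -x_2 to the remainder.
  remainder 2x_2^2 - x_2 ≠ 0; add h_3 = 2x_2^2 - x_2 to the basis.

S(f_1,h_3): lcm = x_1x_2^2. S = 2x_1x_2 + x_2^2.
  leading term x_1x_2: subtract (-2)·f_1 from 2x_1x_2 + x_2^2 → 2x_1 + x_2^2 - 2x_2
  leading term x_1: subtract (-1)·f_2 from 2x_1 + x_2^2 - 2x_2 → x_2^2 + 2x_2
  leading term x_2^2: subtract (-2)·h_3 from x_2^2 + 2x_2 → 0
  remainder 0.

S(f_2,h_3): leading monomials are coprime, so the S-polynomial reduces to 0 (Buchberger's first criterion).
Every S-polynomial of the final basis reduces to 0, so we have a Gröbner basis.
Inter-reduce: drop elements whose leading term is divisible by another's, tail-reduce, and make monic.
Reduced Gröbner basis: {x_1 - 2x_2, x_2^2 + 2x_2}.
Label its elements g_1 = x_1 - 2x_2, g_2 = x_2^2 + 2x_2.

Reduce p = -2x_1^2 - 2x_1x_2 + 2x_1 + 2x_2 modulo G:
  leading term x_1^2: subtract (-2x_1)·g_1 from -2x_1^2 - 2x_1x_2 + 2x_1 + 2x_2 → -x_1x_2 + 2x_1 + 2x_2
  leading term x_1x_2: subtract (-x_2)·g_1 from -x_1x_2 + 2x_1 + 2x_2 → 2x_1 - 2x_2^2 + 2x_2
  leading term x_1: subtract (2)·g_1 from 2x_1 - 2x_2^2 + 2x_2 → -2x_2^2 + x_2
  leading term x_2^2: subtract (-2)·g_2 from -2x_2^2 + x_2 → 0
  normal form = 0.
Since the normal form is 0, p ∈ I.

The remainder on division by a Gröbner basis is unique — it is the normal form.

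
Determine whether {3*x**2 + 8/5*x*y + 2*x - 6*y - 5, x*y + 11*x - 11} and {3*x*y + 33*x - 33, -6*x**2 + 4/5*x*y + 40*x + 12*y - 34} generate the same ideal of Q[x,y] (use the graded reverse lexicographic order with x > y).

Yes, the ideals are equal.

Since reduced Gröbner bases are canonical representatives of ideals under a given ordering, it suffices to compute and compare them.
Buchberger on the first generating set:
f_1 = 3*x**2 + 8/5*x*y + 2*x - 6*y - 5, LT = x**2.
f_2 = x*y + 11*x - 11, LT = x*y.

S(f_1,f_2): lcm = x**2*y. S = 8/15*x*y**2 - 11*x**2 + 2/3*x*y - 2*y**2 + 11*x - 5/3*y.
  leading term x*y**2: subtract (8/15*y)·f_2 from 8/15*x*y**2 - 11*x**2 + 2/3*x*y - 2*y**2 + 11*x - 5/3*y → -11*x**2 - 26/5*x*y - 2*y**2 + 11*x + 21/5*y
  leading term x**2: subtract (-11/3)·f_1 from -11*x**2 - 26/5*x*y - 2*y**2 + 11*x + 21/5*y → 2/3*x*y - 2*y**2 + 55/3*x - 89/5*y - 55/3
  leading term x*y: subtract (2/3)·f_2 from 2/3*x*y - 2*y**2 + 55/3*x - 89/5*y - 55/3 → -2*y**2 + 11*x - 89/5*y - 11
  leading term y**2: no divisor's leading term divides it; move -2*y**2 to the remainder.
  leading term x: no divisor's leading term divides it; move 11*x to the remainder.
  leading term y: no divisor's leading term divides it; move -89/5*y to the remainder.
  leading term 1: no divisor's leading term divides it; move -11 to the remainder.
  remainder -2*y**2 + 11*x - 89/5*y - 11 ≠ 0; add g_3 = -2*y**2 + 11*x - 89/5*y - 11 to the basis.

S(f_1,g_3): leading monomials are coprime, so the S-polynomial reduces to 0 (Buchberger's first criterion).
S(f_2,g_3): lcm = x*y**2. S = 11/2*x**2 + 21/10*x*y - 11/2*x - 11*y.
  leading term x**2: subtract (11/6)·f_1 from 11/2*x**2 + 21/10*x*y - 11/2*x - 11*y → -5/6*x*y - 55/6*x + 55/6
  leading term x*y: subtract (-5/6)·f_2 from -5/6*x*y - 55/6*x + 55/6 → 0
  remainder 0.

Every S-polynomial of the final basis reduces to 0, so we have a Gröbner basis.
Inter-reduce: drop elements whose leading term is divisible by another's, tail-reduce, and make monic.
Reduced Gröbner basis: {x**2 - 26/5*x - 2*y + 21/5, x*y + 11*x - 11, y**2 - 11/2*x + 89/10*y + 11/2}.

Buchberger on the second generating set:
h_1 = 3*x*y + 33*x - 33, LT = x*y.
h_2 = -6*x**2 + 4/5*x*y + 40*x + 12*y - 34, LT = x**2.

S(h_1,h_2): lcm = x**2*y. S = 2/15*x*y**2 + 11*x**2 + 20/3*x*y + 2*y**2 - 11*x - 17/3*y.
  leading term x*y**2: subtract (2/45*y)·h_1 from 2/15*x*y**2 + 11*x**2 + 20/3*x*y + 2*y**2 - 11*x - 17/3*y → 11*x**2 + 26/5*x*y + 2*y**2 - 11*x - 21/5*y
  leading term x**2: subtract (-11/6)·h_2 from 11*x**2 + 26/5*x*y + 2*y**2 - 11*x - 21/5*y → 20/3*x*y + 2*y**2 + 187/3*x + 89/5*y - 187/3
  leading term x*y: subtract (20/9)·h_1 from 20/3*x*y + 2*y**2 + 187/3*x + 89/5*y - 187/3 → 2*y**2 - 11*x + 89/5*y + 11
  leading term y**2: no divisor's leading term divides it; move 2*y**2 to the remainder.
  leading term x: no divisor's leading term divides it; move -11*x to the remainder.
  leading term y: no divisor's leading term divides it; move 89/5*y to the remainder.
  leading term 1: no divisor's leading term divides it; move 11 to the remainder.
  remainder 2*y**2 - 11*x + 89/5*y + 11 ≠ 0; add k_3 = 2*y**2 - 11*x + 89/5*y + 11 to the basis.

S(h_1,k_3): lcm = x*y**2. S = 11/2*x**2 + 21/10*x*y - 11/2*x - 11*y.
  leading term x**2: subtract (-11/12)·h_2 from 11/2*x**2 + 21/10*x*y - 11/2*x - 11*y → 17/6*x*y + 187/6*x - 187/6
  leading term x*y: subtract (17/18)·h_1 from 17/6*x*y + 187/6*x - 187/6 → 0
  remainder 0.

S(h_2,k_3): leading monomials are coprime, so the S-polynomial reduces to 0 (Buchberger's first criterion).
Every S-polynomial of the final basis reduces to 0, so we have a Gröbner basis.
Inter-reduce: drop elements whose leading term is divisible by another's, tail-reduce, and make monic.
Reduced Gröbner basis: {x**2 - 26/5*x - 2*y + 21/5, x*y + 11*x - 11, y**2 - 11/2*x + 89/10*y + 11/2}.

The two bases agree; hence the ideals are identical.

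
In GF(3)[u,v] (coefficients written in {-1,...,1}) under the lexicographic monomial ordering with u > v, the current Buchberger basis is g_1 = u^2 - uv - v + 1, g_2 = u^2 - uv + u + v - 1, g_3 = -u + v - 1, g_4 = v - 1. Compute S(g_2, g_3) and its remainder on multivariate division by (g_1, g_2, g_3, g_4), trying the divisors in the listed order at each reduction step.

S(g_2, g_3) = v - 1; remainder on division = 0.

lcm(LM(g_2), LM(g_3)) = u^2.
S = (lcm/LT(g_2))·g_2 − (lcm/LT(g_3))·g_3 = v - 1.
Reduce S modulo (g_1, g_2, g_3, g_4) in that order:
  leading term v: subtract (1)·g_4 from v - 1 → 0
The remainder is 0, so this S-polynomial contributes no new basis element.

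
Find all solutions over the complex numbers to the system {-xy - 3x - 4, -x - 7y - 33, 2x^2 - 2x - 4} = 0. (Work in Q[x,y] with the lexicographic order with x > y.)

{(2, -5)}

Compute a lex Gröbner basis by Buchberger's algorithm.
f_1 = -xy - 3x - 4, LT = xy.
f_2 = -x - 7y - 33, LT = x.
f_3 = 2x^2 - 2x - 4, LT = x^2.

S(f_1,f_2): lcm = xy. S = 3x - 7y^2 - 33y + 4.
  leading term x: subtract (-3)·f_2 from 3x - 7y^2 - 33y + 4 → -7y^2 - 54y - 95
  leading term y^2: no divisor's leading term divides it; move -7y^2 to the remainder.
  leading term y: no divisor's leading term divides it; move -54y to the remainder.
  leading term 1: no divisor's leading term divides it; move -95 to the remainder.
  remainder -7y^2 - 54y - 95 ≠ 0; add h_4 = -7y^2 - 54y - 95 to the basis.

S(f_1,f_3): lcm = x^2y. S = 3x^2 + xy + 4x + 2y.
  leading term x^2: subtract (-3x)·f_2 from 3x^2 + xy + 4x + 2y → -20xy - 95x + 2y
  leading term xy: subtract (20)·f_1 from -20xy - 95x + 2y → -35x + 2y + 80
  leading term x: subtract (35)·f_2 from -35x + 2y + 80 → 247y + 1235
  leading term y: no divisor's leading term divides it; move 247y to the remainder.
  leading term 1: no divisor's leading term divides it; move 1235 to the remainder.
  remainder 247y + 1235 ≠ 0; add h_5 = 247y + 1235 to the basis.

The other S-polynomials (S(f_2,f_3), S(f_1,h_4), S(f_2,h_4), S(f_3,h_4), S(f_1,h_5), S(f_2,h_5), S(f_3,h_5), S(h_4,h_5)) all reduce to 0 modulo the current basis, so we have a Gröbner basis.
Inter-reduce: drop elements whose leading term is divisible by another's, tail-reduce, and make monic.
Reduced Gröbner basis: {x - 2, y + 5}.

A lex Gröbner basis eliminates variables successively. Here y + 5 depends only on y, with roots {-5}; lifting each root through the earlier basis elements recovers the full solutions.
  y = -5: the earlier basis element becomes x - 2 = 0, giving x = 2 — point (2, -5).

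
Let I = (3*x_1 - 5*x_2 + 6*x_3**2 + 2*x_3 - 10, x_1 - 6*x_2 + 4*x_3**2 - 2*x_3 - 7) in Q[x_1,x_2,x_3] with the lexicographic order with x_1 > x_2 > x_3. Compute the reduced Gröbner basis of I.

G = {x_1 + 16/13*x_3**2 + 22/13*x_3 - 25/13, x_2 - 6/13*x_3**2 + 8/13*x_3 + 11/13}

f_1 = 3*x_1 - 5*x_2 + 6*x_3**2 + 2*x_3 - 10, LT = x_1.
f_2 = x_1 - 6*x_2 + 4*x_3**2 - 2*x_3 - 7, LT = x_1.

S(f_1,f_2): lcm = x_1. S = 13/3*x_2 - 2*x_3**2 + 8/3*x_3 + 11/3.
  leading term x_2: no divisor's leading term divides it; move 13/3*x_2 to the remainder.
  leading term x_3**2: no divisor's leading term divides it; move -2*x_3**2 to the remainder.
  leading term x_3: no divisor's leading term divides it; move 8/3*x_3 to the remainder.
  leading term 1: no divisor's leading term divides it; move 11/3 to the remainder.
  remainder 13/3*x_2 - 2*x_3**2 + 8/3*x_3 + 11/3 ≠ 0; add g_3 = 13/3*x_2 - 2*x_3**2 + 8/3*x_3 + 11/3 to the basis.

The other S-polynomials (S(f_1,g_3), S(f_2,g_3)) all reduce to 0 modulo the current basis, so we have a Gröbner basis.
Inter-reduce: drop elements whose leading term is divisible by another's, tail-reduce, and make monic.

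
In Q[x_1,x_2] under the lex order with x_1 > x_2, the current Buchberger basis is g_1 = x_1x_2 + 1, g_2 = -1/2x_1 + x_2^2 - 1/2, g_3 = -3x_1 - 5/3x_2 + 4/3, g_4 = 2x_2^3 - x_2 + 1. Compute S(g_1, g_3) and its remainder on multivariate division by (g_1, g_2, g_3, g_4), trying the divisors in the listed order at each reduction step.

S(g_1, g_3) = -5/9x_2^2 + 4/9x_2 + 1; remainder on division = -5/9x_2^2 + 4/9x_2 + 1.

lcm(LM(g_1), LM(g_3)) = x_1x_2.
S = (lcm/LT(g_1))·g_1 − (lcm/LT(g_3))·g_3 = -5/9x_2^2 + 4/9x_2 + 1.
Reduce S modulo (g_1, g_2, g_3, g_4) in that order:
  leading term x_2^2: no divisor's leading term divides it; move -5/9x_2^2 to the remainder.
  leading term x_2: no divisor's leading term divides it; move 4/9x_2 to the remainder.
  leading term 1: no divisor's leading term divides it; move 1 to the remainder.
The remainder -5/9x_2^2 + 4/9x_2 + 1 is nonzero, so it would be added as the next basis element.
This is the inner loop of Buchberger's algorithm — each nonzero remainder becomes a new basis element.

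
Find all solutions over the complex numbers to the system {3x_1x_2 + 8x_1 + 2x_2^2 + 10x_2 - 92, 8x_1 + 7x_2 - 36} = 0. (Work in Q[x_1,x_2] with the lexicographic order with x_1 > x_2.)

Compute a lex Gröbner basis by Buchberger's algorithm.
f_1 = 3x_1x_2 + 8x_1 + 2x_2^2 + 10x_2 - 92, LT = x_1x_2.
f_2 = 8x_1 + 7x_2 - 36, LT = x_1.

S(f_1,f_2): lcm = x_1x_2. S = 8/3x_1 - 5/24x_2^2 + 47/6x_2 - 92/3.
  leading term x_1: subtract (1/3)·f_2 from 8/3x_1 - 5/24x_2^2 + 47/6x_2 - 92/3 → -5/24x_2^2 + 11/2x_2 - 56/3
  leading term x_2^2: no divisor's leading term divides it; move -5/24x_2^2 to the remainder.
  leading term x_2: no divisor's leading term divides it; move 11/2x_2 to the remainder.
  leading term 1: no divisor's leading term divides it; move -56/3 to the remainder.
  remainder -5/24x_2^2 + 11/2x_2 - 56/3 ≠ 0; add h_3 = -5/24x_2^2 + 11/2x_2 - 56/3 to the basis.

S(f_1,h_3): lcm = x_1x_2^2. S = 436/15x_1x_2 - 448/5x_1 + 2/3x_2^3 + 10/3x_2^2 - 92/3x_2.
  leading term x_1x_2: subtract (436/45)·f_1 from 436/15x_1x_2 - 448/5x_1 + 2/3x_2^3 + 10/3x_2^2 - 92/3x_2 → -1504/9x_1 + 2/3x_2^3 - 722/45x_2^2 - 1148/9x_2 + 40112/45
  leading term x_1: subtract (-188/9)·f_2 from -1504/9x_1 + 2/3x_2^3 - 722/45x_2^2 - 1148/9x_2 + 40112/45 → 2/3x_2^3 - 722/45x_2^2 + 56/3x_2 + 6272/45
  leading term x_2^3: subtract (-16/5x_2)·h_3 from 2/3x_2^3 - 722/45x_2^2 + 56/3x_2 + 6272/45 → 14/9x_2^2 - 616/15x_2 + 6272/45
  leading term x_2^2: subtract (-112/15)·h_3 from 14/9x_2^2 - 616/15x_2 + 6272/45 → 0
  remainder 0.

S(f_2,h_3): leading monomials are coprime, so the S-polynomial reduces to 0 (Buchberger's first criterion).
Every S-polynomial of the final basis reduces to 0, so we have a Gröbner basis.
Inter-reduce: drop elements whose leading term is divisible by another's, tail-reduce, and make monic.
Reduced Gröbner basis: {x_1 + 7/8x_2 - 9/2, x_2^2 - 132/5x_2 + 448/5}.

Elimination: the polynomial x_2^2 - 132/5x_2 + 448/5 lies in the elimination ideal for x_2, so x_2 ∈ {4, 112/5}. For each such x_2, the remaining basis elements (now univariate) give the rest of the solution.
  x_2 = 4: the earlier basis element becomes x_1 - 1 = 0, giving x_1 = 1 — point (1, 4).
  x_2 = 112/5: the earlier basis element becomes x_1 + 151/10 = 0, giving x_1 = -151/10 — point (-151/10, 112/5).
This is the nonlinear analogue of row-reducing a linear system.

{(1, 4), (-151/10, 112/5)}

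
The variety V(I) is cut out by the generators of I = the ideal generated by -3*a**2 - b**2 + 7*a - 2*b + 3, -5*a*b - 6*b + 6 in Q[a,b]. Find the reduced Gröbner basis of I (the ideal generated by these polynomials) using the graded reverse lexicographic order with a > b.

This is the nonlinear analogue of row-reducing a linear system.

f_1 = -3*a**2 - b**2 + 7*a - 2*b + 3, LT = a**2.
f_2 = -5*a*b - 6*b + 6, LT = a*b.

S(f_1,f_2): lcm = a**2*b. S = 1/3*b**3 - 53/15*a*b + 2/3*b**2 + 6/5*a - b.
  leading term b**3: no divisor's leading term divides it; move 1/3*b**3 to the remainder.
  leading term a*b: subtract (53/75)·f_2 from -53/15*a*b + 2/3*b**2 + 6/5*a - b → 2/3*b**2 + 6/5*a + 81/25*b - 106/25
  leading term b**2: no divisor's leading term divides it; move 2/3*b**2 to the remainder.
  leading term a: no divisor's leading term divides it; move 6/5*a to the remainder.
  leading term b: no divisor's leading term divides it; move 81/25*b to the remainder.
  leading term 1: no divisor's leading term divides it; move -106/25 to the remainder.
  remainder 1/3*b**3 + 2/3*b**2 + 6/5*a + 81/25*b - 106/25 ≠ 0; add g_3 = 1/3*b**3 + 2/3*b**2 + 6/5*a + 81/25*b - 106/25 to the basis.

The other S-polynomials (S(f_1,g_3), S(f_2,g_3)) all reduce to 0 modulo the current basis, so we have a Gröbner basis.

G = {b**3 + 2*b**2 + 18/5*a + 243/25*b - 318/25, a**2 + 1/3*b**2 - 7/3*a + 2/3*b - 1, a*b + 6/5*b - 6/5}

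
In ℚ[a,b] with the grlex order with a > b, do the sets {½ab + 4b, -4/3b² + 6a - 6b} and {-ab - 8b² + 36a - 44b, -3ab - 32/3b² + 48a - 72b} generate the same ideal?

Since reduced Gröbner bases are canonical representatives of ideals under a given ordering, it suffices to compute and compare them.
Buchberger on the first generating set:
f_1 = ½ab + 4b, LT = ab.
f_2 = -4/3b² + 6a - 6b, LT = b².

S(f_1,f_2): lcm = ab². S = 9/2a² - 9/2ab + 8b².
  reduce S modulo (f_1, f_2):
  remainder 9/2a² + 36a ≠ 0; add g_3 = 9/2a² + 36a to the basis.

The other S-polynomials (S(f_1,g_3), S(f_2,g_3)) all reduce to 0 modulo the current basis, so we have a Gröbner basis.
Inter-reduce: drop elements whose leading term is divisible by another's, tail-reduce, and make monic.
Reduced Gröbner basis: {a² + 8a, ab + 8b, b² - 9/2a + 9/2b}.

Buchberger on the second generating set:
h_1 = -ab - 8b² + 36a - 44b, LT = ab.
h_2 = -3ab - 32/3b² + 48a - 72b, LT = ab.

S(h_1,h_2): lcm = ab. S = 40/9b² - 20a + 20b.
  reduce S modulo (h_1, h_2):
  remainder 40/9b² - 20a + 20b ≠ 0; add k_3 = 40/9b² - 20a + 20b to the basis.

S(h_1,k_3): lcm = ab². S = 8b³ + 9/2a² - 81/2ab + 44b².
  reduce S modulo (h_1, h_2, k_3):
  remainder 9/2a² + 36a ≠ 0; add k_4 = 9/2a² + 36a to the basis.

The other S-polynomials (S(h_2,k_3), S(h_1,k_4), S(h_2,k_4), S(k_3,k_4)) all reduce to 0 modulo the current basis, so we have a Gröbner basis.
Inter-reduce: drop elements whose leading term is divisible by another's, tail-reduce, and make monic.
Reduced Gröbner basis: {a² + 8a, ab + 8b, b² - 9/2a + 9/2b}.

These coincide, so the ideals are equal.
The choice of monomial ordering does not affect the verdict — as long as both bases are computed under the same ordering, their equality decides ideal equality.

Yes, the ideals are equal.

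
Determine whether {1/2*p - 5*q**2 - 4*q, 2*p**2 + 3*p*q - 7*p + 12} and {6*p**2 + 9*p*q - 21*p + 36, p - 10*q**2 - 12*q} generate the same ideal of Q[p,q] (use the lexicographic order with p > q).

For a fixed monomial order, each ideal has a unique reduced Gröbner basis; comparing bases decides equality.
Buchberger on the first generating set:
f_1 = 1/2*p - 5*q**2 - 4*q, LT = p.
f_2 = 2*p**2 + 3*p*q - 7*p + 12, LT = p**2.

S(f_1,f_2): lcm = p**2. S = -10*p*q**2 - 19/2*p*q + 7/2*p - 6.
  reduce S modulo (f_1, f_2):
  remainder -100*q**4 - 175*q**3 - 41*q**2 + 28*q - 6 ≠ 0; add g_3 = -100*q**4 - 175*q**3 - 41*q**2 + 28*q - 6 to the basis.

The other S-polynomials (S(f_1,g_3), S(f_2,g_3)) all reduce to 0 modulo the current basis, so we have a Gröbner basis.
Inter-reduce: drop elements whose leading term is divisible by another's, tail-reduce, and make monic.
Reduced Gröbner basis: {p - 10*q**2 - 8*q, q**4 + 7/4*q**3 + 41/100*q**2 - 7/25*q + 3/50}.

Buchberger on the second generating set:
h_1 = 6*p**2 + 9*p*q - 21*p + 36, LT = p**2.
h_2 = p - 10*q**2 - 12*q, LT = p.

S(h_1,h_2): lcm = p**2. S = 10*p*q**2 + 27/2*p*q - 7/2*p + 6.
  reduce S modulo (h_1, h_2):
  remainder 100*q**4 + 255*q**3 + 127*q**2 - 42*q + 6 ≠ 0; add k_3 = 100*q**4 + 255*q**3 + 127*q**2 - 42*q + 6 to the basis.

The other S-polynomials (S(h_1,k_3), S(h_2,k_3)) all reduce to 0 modulo the current basis, so we have a Gröbner basis.
Inter-reduce: drop elements whose leading term is divisible by another's, tail-reduce, and make monic.
Reduced Gröbner basis: {p - 10*q**2 - 12*q, q**4 + 51/20*q**3 + 127/100*q**2 - 21/50*q + 3/50}.

Since the reduced bases disagree, the two ideals are not the same.

No, the ideals differ.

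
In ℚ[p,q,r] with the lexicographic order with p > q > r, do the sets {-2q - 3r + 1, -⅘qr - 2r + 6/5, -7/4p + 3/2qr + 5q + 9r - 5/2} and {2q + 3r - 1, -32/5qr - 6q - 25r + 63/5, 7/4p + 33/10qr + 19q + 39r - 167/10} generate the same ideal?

Yes, the ideals are equal.

Equality of ideals is decidable: compute both reduced Gröbner bases (unique for the ordering) and check whether they agree.
Buchberger on the first generating set:
f_1 = -2q - 3r + 1, LT = q.
f_2 = -⅘qr - 2r + 6/5, LT = qr.
f_3 = -7/4p + 3/2qr + 5q + 9r - 5/2, LT = p.

S(f_1,f_2): lcm = qr. S = 3/2r² - 3r + 3/2.
  leading term r²: no divisor's leading term divides it; move 3/2r² to the remainder.
  leading term r: no divisor's leading term divides it; move -3r to the remainder.
  leading term 1: no divisor's leading term divides it; move 3/2 to the remainder.
  remainder 3/2r² - 3r + 3/2 ≠ 0; add g_4 = 3/2r² - 3r + 3/2 to the basis.

The other S-polynomials (S(f_1,f_3), S(f_2,f_3), S(f_1,g_4), S(f_2,g_4), S(f_3,g_4)) all reduce to 0 modulo the current basis, so we have a Gröbner basis.
Inter-reduce: drop elements whose leading term is divisible by another's, tail-reduce, and make monic.
Reduced Gröbner basis: {p + 9/7r - 9/7, q + 3/2r - ½, r² - 2r + 1}.

Buchberger on the second generating set:
h_1 = 2q + 3r - 1, LT = q.
h_2 = -32/5qr - 6q - 25r + 63/5, LT = qr.
h_3 = 7/4p + 33/10qr + 19q + 39r - 167/10, LT = p.

S(h_1,h_2): lcm = qr. S = -15/16q + 3/2r² - 141/32r + 63/32.
  leading term q: subtract (-15/32)·h_1 from -15/16q + 3/2r² - 141/32r + 63/32 → 3/2r² - 3r + 3/2
  leading term r²: no divisor's leading term divides it; move 3/2r² to the remainder.
  leading term r: no divisor's leading term divides it; move -3r to the remainder.
  leading term 1: no divisor's leading term divides it; move 3/2 to the remainder.
  remainder 3/2r² - 3r + 3/2 ≠ 0; add k_4 = 3/2r² - 3r + 3/2 to the basis.

The other S-polynomials (S(h_1,h_3), S(h_2,h_3), S(h_1,k_4), S(h_2,k_4), S(h_3,k_4)) all reduce to 0 modulo the current basis, so we have a Gröbner basis.
Inter-reduce: drop elements whose leading term is divisible by another's, tail-reduce, and make monic.
Reduced Gröbner basis: {p + 9/7r - 9/7, q + 3/2r - ½, r² - 2r + 1}.

Same reduced basis, so the two generating sets span the same ideal.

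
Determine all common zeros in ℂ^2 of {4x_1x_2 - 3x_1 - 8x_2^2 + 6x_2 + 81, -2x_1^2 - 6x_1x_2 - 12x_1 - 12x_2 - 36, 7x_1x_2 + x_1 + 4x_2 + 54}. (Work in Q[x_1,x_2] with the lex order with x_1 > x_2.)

{(-3, 3)}

Compute a lex Gröbner basis by Buchberger's algorithm.
f_1 = 4x_1x_2 - 3x_1 - 8x_2^2 + 6x_2 + 81, LT = x_1x_2.
f_2 = -2x_1^2 - 6x_1x_2 - 12x_1 - 12x_2 - 36, LT = x_1^2.
f_3 = 7x_1x_2 + x_1 + 4x_2 + 54, LT = x_1x_2.

S(f_1,f_2): lcm = x_1^2x_2. S = -3/4x_1^2 - 5x_1x_2^2 - 9/2x_1x_2 + 81/4x_1 - 6x_2^2 - 18x_2.
  reduce S modulo (f_1, f_2, f_3):
  remainder 81/4x_1 - 10x_2^3 - 21/2x_2^2 + 387/4x_2 + 135 ≠ 0; add h_4 = 81/4x_1 - 10x_2^3 - 21/2x_2^2 + 387/4x_2 + 135 to the basis.

S(f_1,f_3): lcm = x_1x_2. S = -25/28x_1 - 2x_2^2 + 13/14x_2 + 351/28.
  reduce S modulo (f_1, f_2, f_3, h_4):
  remainder -250/567x_2^3 - 133/54x_2^2 + 187/36x_2 + 1553/84 ≠ 0; add h_5 = -250/567x_2^3 - 133/54x_2^2 + 187/36x_2 + 1553/84 to the basis.

S(f_2,f_3): lcm = x_1^2x_2. S = -1/7x_1^2 + 3x_1x_2^2 + 38/7x_1x_2 - 54/7x_1 + 6x_2^2 + 18x_2.
  reduce S modulo (f_1, f_2, f_3, h_4, h_5):
  remainder -12304/875x_2^2 + 27693/1750x_2 + 138393/1750 ≠ 0; add h_6 = -12304/875x_2^2 + 27693/1750x_2 + 138393/1750 to the basis.

S(f_1,h_4): lcm = x_1x_2. S = -3/4x_1 + 40/81x_2^4 + 14/27x_2^3 - 61/9x_2^2 - 31/6x_2 + 81/4.
  reduce S modulo (f_1, f_2, f_3, h_4, h_5, h_6):
  remainder 250857/76900x_2 - 752571/76900 ≠ 0; add h_7 = 250857/76900x_2 - 752571/76900 to the basis.

The other S-polynomials (S(f_2,h_4), S(f_3,h_4), S(f_1,h_5), S(f_2,h_5), S(f_3,h_5), S(h_4,h_5), S(f_1,h_6), S(f_2,h_6), S(f_3,h_6), S(h_4,h_6), S(h_5,h_6), S(f_1,h_7), S(f_2,h_7), S(f_3,h_7), S(h_4,h_7), S(h_5,h_7), S(h_6,h_7)) all reduce to 0 modulo the current basis, so we have a Gröbner basis.
Inter-reduce: drop elements whose leading term is divisible by another's, tail-reduce, and make monic.
Reduced Gröbner basis: {x_1 + 3, x_2 - 3}.

Since the basis is lex-ordered, x_2 - 3 is univariate in x_2. Its roots are {3}. Back-substituting each root into the other basis elements fixes the other coordinates.
  x_2 = 3: the earlier basis element becomes x_1 + 3 = 0, giving x_1 = -3 — point (-3, 3).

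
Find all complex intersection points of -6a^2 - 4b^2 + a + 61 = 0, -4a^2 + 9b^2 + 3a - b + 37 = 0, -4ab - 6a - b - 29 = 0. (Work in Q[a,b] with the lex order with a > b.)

Compute a lex Gröbner basis by Buchberger's algorithm.
f_1 = -6a^2 + a - 4b^2 + 61, LT = a^2.
f_2 = -4a^2 + 3a + 9b^2 - b + 37, LT = a^2.
f_3 = -4ab - 6a - b - 29, LT = ab.

S(f_1,f_2): lcm = a^2. S = 7/12a + 35/12b^2 - 1/4b - 11/12.
  leading term a: no divisor's leading term divides it; move 7/12a to the remainder.
  leading term b^2: no divisor's leading term divides it; move 35/12b^2 to the remainder.
  leading term b: no divisor's leading term divides it; move -1/4b to the remainder.
  leading term 1: no divisor's leading term divides it; move -11/12 to the remainder.
  remainder 7/12a + 35/12b^2 - 1/4b - 11/12 ≠ 0; add h_4 = 7/12a + 35/12b^2 - 1/4b - 11/12 to the basis.

S(f_1,f_3): lcm = a^2b. S = -3/2a^2 - 5/12ab - 29/4a + 2/3b^3 - 61/6b.
  leading term a^2: subtract (1/4)·f_1 from -3/2a^2 - 5/12ab - 29/4a + 2/3b^3 - 61/6b → -5/12ab - 15/2a + 2/3b^3 + b^2 - 61/6b - 61/4
  leading term ab: subtract (5/48)·f_3 from -5/12ab - 15/2a + 2/3b^3 + b^2 - 61/6b - 61/4 → -55/8a + 2/3b^3 + b^2 - 161/16b - 587/48
  leading term a: subtract (-165/14)·h_4 from -55/8a + 2/3b^3 + b^2 - 161/16b - 587/48 → 2/3b^3 + 283/8b^2 - 1457/112b - 7739/336
  leading term b^3: no divisor's leading term divides it; move 2/3b^3 to the remainder.
  leading term b^2: no divisor's leading term divides it; move 283/8b^2 to the remainder.
  leading term b: no divisor's leading term divides it; move -1457/112b to the remainder.
  leading term 1: no divisor's leading term divides it; move -7739/336 to the remainder.
  remainder 2/3b^3 + 283/8b^2 - 1457/112b - 7739/336 ≠ 0; add h_5 = 2/3b^3 + 283/8b^2 - 1457/112b - 7739/336 to the basis.

S(f_2,f_3): lcm = a^2b. S = -3/2a^2 - ab - 29/4a - 9/4b^3 + 1/4b^2 - 37/4b.
  leading term a^2: subtract (1/4)·f_1 from -3/2a^2 - ab - 29/4a - 9/4b^3 + 1/4b^2 - 37/4b → -ab - 15/2a - 9/4b^3 + 5/4b^2 - 37/4b - 61/4
  leading term ab: subtract (1/4)·f_3 from -ab - 15/2a - 9/4b^3 + 5/4b^2 - 37/4b - 61/4 → -6a - 9/4b^3 + 5/4b^2 - 9b - 8
  leading term a: subtract (-72/7)·h_4 from -6a - 9/4b^3 + 5/4b^2 - 9b - 8 → -9/4b^3 + 125/4b^2 - 81/7b - 122/7
  leading term b^3: subtract (-27/8)·h_5 from -9/4b^3 + 125/4b^2 - 81/7b - 122/7 → 9641/64b^2 - 7101/128b - 12181/128
  leading term b^2: no divisor's leading term divides it; move 9641/64b^2 to the remainder.
  leading term b: no divisor's leading term divides it; move -7101/128b to the remainder.
  leading term 1: no divisor's leading term divides it; move -12181/128 to the remainder.
  remainder 9641/64b^2 - 7101/128b - 12181/128 ≠ 0; add h_6 = 9641/64b^2 - 7101/128b - 12181/128 to the basis.

S(f_1,h_4): lcm = a^2. S = -5ab^2 + 3/7ab + 59/42a + 2/3b^2 - 61/6.
  leading term ab^2: subtract (5/4b)·f_3 from -5ab^2 + 3/7ab + 59/42a + 2/3b^2 - 61/6 → 111/14ab + 59/42a + 23/12b^2 + 145/4b - 61/6
  leading term ab: subtract (-111/56)·f_3 from 111/14ab + 59/42a + 23/12b^2 + 145/4b - 61/6 → -881/84a + 23/12b^2 + 1919/56b - 11365/168
  leading term a: subtract (-881/49)·h_4 from -881/84a + 23/12b^2 + 1919/56b - 11365/168 → 761/14b^2 + 11671/392b - 32979/392
  leading term b^2: subtract (24352/67487)·h_6 from 761/14b^2 + 11671/392b - 32979/392 → 188174165/3779272b - 188174165/3779272
  leading term b: no divisor's leading term divides it; move 188174165/3779272b to the remainder.
  leading term 1: no divisor's leading term divides it; move -188174165/3779272 to the remainder.
  remainder 188174165/3779272b - 188174165/3779272 ≠ 0; add h_7 = 188174165/3779272b - 188174165/3779272 to the basis.

The other S-polynomials (S(f_2,h_4), S(f_3,h_4), S(f_1,h_5), S(f_2,h_5), S(f_3,h_5), S(h_4,h_5), S(f_1,h_6), S(f_2,h_6), S(f_3,h_6), S(h_4,h_6), S(h_5,h_6), S(f_1,h_7), S(f_2,h_7), S(f_3,h_7), S(h_4,h_7), S(h_5,h_7), S(h_6,h_7)) all reduce to 0 modulo the current basis, so we have a Gröbner basis.
Inter-reduce: drop elements whose leading term is divisible by another's, tail-reduce, and make monic.
Reduced Gröbner basis: {a + 3, b - 1}.

Since the basis is lex-ordered, b - 1 is univariate in b. Its roots are {1}. Back-substituting each root into the other basis elements fixes the other coordinates.
  b = 1: the earlier basis element becomes a + 3 = 0, giving a = -3 — point (-3, 1).
Substituting each solution back into the original system confirms all equations vanish.

{(-3, 1)}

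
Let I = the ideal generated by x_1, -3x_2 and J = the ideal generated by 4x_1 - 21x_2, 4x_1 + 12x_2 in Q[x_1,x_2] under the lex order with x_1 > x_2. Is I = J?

Yes, the ideals are equal.

For a fixed monomial order, each ideal has a unique reduced Gröbner basis; comparing bases decides equality.
Buchberger on the first generating set:
f_1 = x_1, LT = x_1.
f_2 = -3x_2, LT = x_2.

The S-polynomials (S(f_1,f_2)) all reduce to 0 modulo the current basis, so we have a Gröbner basis.
Inter-reduce: drop elements whose leading term is divisible by another's, tail-reduce, and make monic.
Reduced Gröbner basis: {x_1, x_2}.

Buchberger on the second generating set:
h_1 = 4x_1 - 21x_2, LT = x_1.
h_2 = 4x_1 + 12x_2, LT = x_1.

S(h_1,h_2): lcm = x_1. S = -33/4x_2.
  leading term x_2: no divisor's leading term divides it; move -33/4x_2 to the remainder.
  remainder -33/4x_2 ≠ 0; add k_3 = -33/4x_2 to the basis.

The other S-polynomials (S(h_1,k_3), S(h_2,k_3)) all reduce to 0 modulo the current basis, so we have a Gröbner basis.
Inter-reduce: drop elements whose leading term is divisible by another's, tail-reduce, and make monic.
Reduced Gröbner basis: {x_1, x_2}.

The two bases agree; hence the ideals are identical.
The choice of monomial ordering does not affect the verdict — as long as both bases are computed under the same ordering, their equality decides ideal equality.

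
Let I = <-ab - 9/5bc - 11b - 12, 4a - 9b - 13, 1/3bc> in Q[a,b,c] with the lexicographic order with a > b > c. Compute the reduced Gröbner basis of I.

f_1 = -ab - 9/5bc - 11b - 12, LT = ab.
f_2 = 4a - 9b - 13, LT = a.
f_3 = 1/3bc, LT = bc.

S(f_1,f_2): lcm = ab. S = 9/4b^2 + 9/5bc + 57/4b + 12.
  leading term b^2: no divisor's leading term divides it; move 9/4b^2 to the remainder.
  leading term bc: subtract (27/5)·f_3 from 9/5bc + 57/4b + 12 → 57/4b + 12
  leading term b: no divisor's leading term divides it; move 57/4b to the remainder.
  leading term 1: no divisor's leading term divides it; move 12 to the remainder.
  remainder 9/4b^2 + 57/4b + 12 ≠ 0; add g_4 = 9/4b^2 + 57/4b + 12 to the basis.

S(f_1,f_3): lcm = abc. S = 9/5bc^2 + 11bc + 12c.
  leading term bc^2: subtract (27/5c)·f_3 from 9/5bc^2 + 11bc + 12c → 11bc + 12c
  leading term bc: subtract (33)·f_3 from 11bc + 12c → 12c
  leading term c: no divisor's leading term divides it; move 12c to the remainder.
  remainder 12c ≠ 0; add g_5 = 12c to the basis.

The other S-polynomials (S(f_2,f_3), S(f_1,g_4), S(f_2,g_4), S(f_3,g_4), S(f_1,g_5), S(f_2,g_5), S(f_3,g_5), S(g_4,g_5)) all reduce to 0 modulo the current basis, so we have a Gröbner basis.
Inter-reduce: drop elements whose leading term is divisible by another's, tail-reduce, and make monic.

G = {a - 9/4b - 13/4, b^2 + 19/3b + 16/3, c}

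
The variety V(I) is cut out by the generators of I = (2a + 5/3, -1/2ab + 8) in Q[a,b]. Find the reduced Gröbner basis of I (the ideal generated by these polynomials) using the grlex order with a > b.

f_1 = 2a + 5/3, LT = a.
f_2 = -1/2ab + 8, LT = ab.

S(f_1,f_2): lcm = ab. S = 5/6b + 16.
  reduce S modulo (f_1, f_2):
  remainder 5/6b + 16 ≠ 0; add g_3 = 5/6b + 16 to the basis.

The other S-polynomials (S(f_1,g_3), S(f_2,g_3)) all reduce to 0 modulo the current basis, so we have a Gröbner basis.
Inter-reduce: drop elements whose leading term is divisible by another's, tail-reduce, and make monic.

G = {a + 5/6, b + 96/5}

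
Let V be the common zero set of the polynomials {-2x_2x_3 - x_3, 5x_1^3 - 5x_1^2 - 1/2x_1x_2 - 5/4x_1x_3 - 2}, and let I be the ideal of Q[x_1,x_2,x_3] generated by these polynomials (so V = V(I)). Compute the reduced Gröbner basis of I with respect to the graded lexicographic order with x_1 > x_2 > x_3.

f_1 = -2x_2x_3 - x_3, LT = x_2x_3.
f_2 = 5x_1^3 - 5x_1^2 - 1/2x_1x_2 - 5/4x_1x_3 - 2, LT = x_1^3.

The S-polynomials (S(f_1,f_2)) all reduce to 0 modulo the current basis, so we have a Gröbner basis.

G = {x_1^3 - x_1^2 - 1/10x_1x_2 - 1/4x_1x_3 - 2/5, x_2x_3 + 1/2x_3}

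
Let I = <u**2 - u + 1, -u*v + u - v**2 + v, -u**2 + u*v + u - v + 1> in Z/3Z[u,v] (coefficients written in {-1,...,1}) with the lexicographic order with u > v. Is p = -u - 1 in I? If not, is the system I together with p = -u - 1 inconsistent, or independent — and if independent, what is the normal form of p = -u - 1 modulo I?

-u - 1 is independent of I; its normal form modulo I is v - 1.

First compute the reduced Gröbner basis of I by Buchberger's algorithm.
f_1 = u**2 - u + 1, LT = u**2.
f_2 = -u*v + u - v**2 + v, LT = u*v.
f_3 = -u**2 + u*v + u - v + 1, LT = u**2.

S(f_1,f_2): lcm = u**2*v. S = u**2 - u*v**2 + v.
  leading term u**2: subtract (1)·f_1 from u**2 - u*v**2 + v → -u*v**2 + u + v - 1
  leading term u*v**2: subtract (v)·f_2 from -u*v**2 + u + v - 1 → -u*v + u + v**3 - v**2 + v - 1
  leading term u*v: subtract (1)·f_2 from -u*v + u + v**3 - v**2 + v - 1 → v**3 - 1
  leading term v**3: no divisor's leading term divides it; move v**3 to the remainder.
  leading term 1: no divisor's leading term divides it; move -1 to the remainder.
  remainder v**3 - 1 ≠ 0; add h_4 = v**3 - 1 to the basis.

S(f_1,f_3): lcm = u**2. S = u*v - v - 1.
  leading term u*v: subtract (-1)·f_2 from u*v - v - 1 → u - v**2 - 1
  leading term u: no divisor's leading term divides it; move u to the remainder.
  leading term v**2: no divisor's leading term divides it; move -v**2 to the remainder.
  leading term 1: no divisor's leading term divides it; move -1 to the remainder.
  remainder u - v**2 - 1 ≠ 0; add h_5 = u - v**2 - 1 to the basis.

S(f_1,h_5): lcm = u**2. S = u*v**2 + 1.
  leading term u*v**2: subtract (-v)·f_2 from u*v**2 + 1 → u*v - v**3 + v**2 + 1
  leading term u*v: subtract (-1)·f_2 from u*v - v**3 + v**2 + 1 → u - v**3 + v + 1
  leading term u: subtract (1)·h_5 from u - v**3 + v + 1 → -v**3 + v**2 + v - 1
  leading term v**3: subtract (-1)·h_4 from -v**3 + v**2 + v - 1 → v**2 + v + 1
  leading term v**2: no divisor's leading term divides it; move v**2 to the remainder.
  leading term v: no divisor's leading term divides it; move v to the remainder.
  leading term 1: no divisor's leading term divides it; move 1 to the remainder.
  remainder v**2 + v + 1 ≠ 0; add h_6 = v**2 + v + 1 to the basis.

The other S-polynomials (S(f_2,f_3), S(f_1,h_4), S(f_2,h_4), S(f_3,h_4), S(f_2,h_5), S(f_3,h_5), S(h_4,h_5), S(f_1,h_6), S(f_2,h_6), S(f_3,h_6), S(h_4,h_6), S(h_5,h_6)) all reduce to 0 modulo the current basis, so we have a Gröbner basis.
Inter-reduce: drop elements whose leading term is divisible by another's, tail-reduce, and make monic.
Reduced Gröbner basis: {u + v, v**2 + v + 1}.
Label its elements g_1 = u + v, g_2 = v**2 + v + 1.

Reduce p = -u - 1 modulo G:
  leading term u: subtract (-1)·g_1 from -u - 1 → v - 1
  leading term v: no divisor's leading term divides it; move v to the remainder.
  leading term 1: no divisor's leading term divides it; move -1 to the remainder.
  normal form = v - 1.
The normal form is nonzero, so p ∉ I. Since p minus its normal form lies in I, I + (p) = I + (r) where r = v - 1; decide whether this ideal is the whole ring.
Run Buchberger on G together with r (pairs among the g_i already reduce to 0 since G is a Gröbner basis):
g_1 = u + v, LT = u.
g_2 = v**2 + v + 1, LT = v**2.
r = v - 1, LT = v.

The S-polynomials (S(g_1,g_2), S(g_1,r), S(g_2,r)) all reduce to 0 modulo the current basis, so we have a Gröbner basis.
Inter-reduce: drop elements whose leading term is divisible by another's, tail-reduce, and make monic.
Reduced Gröbner basis: {u + 1, v - 1}.
The reduced Gröbner basis of I + (p) is {u + 1, v - 1} ≠ {1}, a proper ideal, so the enlarged system stays consistent: p is independent of I, with normal form v - 1.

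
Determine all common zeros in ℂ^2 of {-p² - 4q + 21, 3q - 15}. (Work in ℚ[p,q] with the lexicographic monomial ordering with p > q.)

{(-1, 5), (1, 5)}

Compute a lex Gröbner basis by Buchberger's algorithm.
f_1 = -p² - 4q + 21, LT = p².
f_2 = 3q - 15, LT = q.

The S-polynomials (S(f_1,f_2)) all reduce to 0 modulo the current basis, so we have a Gröbner basis.
Inter-reduce: drop elements whose leading term is divisible by another's, tail-reduce, and make monic.
Reduced Gröbner basis: {p² - 1, q - 5}.

Since the basis is lex-ordered, q - 5 is univariate in q. Its roots are {5}. Back-substituting each root into the other basis elements fixes the other coordinates.
  q = 5: the earlier basis element becomes p² - 1 = 0, giving p = -1, 1 — points (-1, 5), (1, 5).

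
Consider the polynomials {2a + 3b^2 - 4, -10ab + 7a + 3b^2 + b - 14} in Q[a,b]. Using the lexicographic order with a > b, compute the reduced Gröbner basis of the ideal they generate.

G = {a + 3/2b^2 - 2, b^3 - 1/2b^2 - 19/15b}

f_1 = 2a + 3b^2 - 4, LT = a.
f_2 = -10ab + 7a + 3b^2 + b - 14, LT = ab.

S(f_1,f_2): lcm = ab. S = 7/10a + 3/2b^3 + 3/10b^2 - 19/10b - 7/5.
  leading term a: subtract (7/20)·f_1 from 7/10a + 3/2b^3 + 3/10b^2 - 19/10b - 7/5 → 3/2b^3 - 3/4b^2 - 19/10b
  leading term b^3: no divisor's leading term divides it; move 3/2b^3 to the remainder.
  leading term b^2: no divisor's leading term divides it; move -3/4b^2 to the remainder.
  leading term b: no divisor's leading term divides it; move -19/10b to the remainder.
  remainder 3/2b^3 - 3/4b^2 - 19/10b ≠ 0; add g_3 = 3/2b^3 - 3/4b^2 - 19/10b to the basis.

The other S-polynomials (S(f_1,g_3), S(f_2,g_3)) all reduce to 0 modulo the current basis, so we have a Gröbner basis.
Inter-reduce: drop elements whose leading term is divisible by another's, tail-reduce, and make monic.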